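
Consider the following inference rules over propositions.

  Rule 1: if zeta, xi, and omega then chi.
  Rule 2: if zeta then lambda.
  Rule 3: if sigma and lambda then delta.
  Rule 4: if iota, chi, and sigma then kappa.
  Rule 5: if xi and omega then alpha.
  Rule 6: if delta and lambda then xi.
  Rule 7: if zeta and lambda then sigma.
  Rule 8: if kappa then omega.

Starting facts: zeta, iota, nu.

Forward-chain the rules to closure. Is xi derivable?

Yes

zeta holds, so lambda follows (Rule 2).
From zeta and lambda, Rule 7 gives sigma.
From sigma and lambda, Rule 3 gives delta.
From delta and lambda, Rule 6 gives xi.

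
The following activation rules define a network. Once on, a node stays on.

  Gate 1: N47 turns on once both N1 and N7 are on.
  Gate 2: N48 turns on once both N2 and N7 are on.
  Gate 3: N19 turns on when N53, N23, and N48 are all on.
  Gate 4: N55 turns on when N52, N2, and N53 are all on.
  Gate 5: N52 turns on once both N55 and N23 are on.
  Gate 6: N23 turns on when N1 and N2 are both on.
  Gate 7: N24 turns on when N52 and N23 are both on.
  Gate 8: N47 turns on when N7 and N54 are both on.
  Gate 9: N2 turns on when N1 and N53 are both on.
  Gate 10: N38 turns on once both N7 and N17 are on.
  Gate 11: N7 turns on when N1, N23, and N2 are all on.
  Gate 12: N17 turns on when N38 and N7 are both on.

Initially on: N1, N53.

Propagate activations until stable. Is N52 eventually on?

N52 would need N55 and N23 (Gate 5), but N55 never turns on.

No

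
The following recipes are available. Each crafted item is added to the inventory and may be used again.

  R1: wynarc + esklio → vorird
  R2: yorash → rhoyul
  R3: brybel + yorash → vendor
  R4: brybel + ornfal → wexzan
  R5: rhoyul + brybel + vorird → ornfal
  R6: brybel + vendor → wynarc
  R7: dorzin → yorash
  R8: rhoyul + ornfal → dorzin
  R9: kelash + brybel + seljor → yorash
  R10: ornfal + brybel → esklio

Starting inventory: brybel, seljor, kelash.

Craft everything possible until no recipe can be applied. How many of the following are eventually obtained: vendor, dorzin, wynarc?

2

Using R9, kelash, brybel, and seljor make yorash.
Using R3, brybel and yorash make vendor.
brybel + vendor → wynarc (R6).
vendor: reached.
dorzin would need rhoyul and ornfal (R8), but ornfal is never obtained.
wynarc: reached.
Reached: vendor and wynarc — 2 of the 3.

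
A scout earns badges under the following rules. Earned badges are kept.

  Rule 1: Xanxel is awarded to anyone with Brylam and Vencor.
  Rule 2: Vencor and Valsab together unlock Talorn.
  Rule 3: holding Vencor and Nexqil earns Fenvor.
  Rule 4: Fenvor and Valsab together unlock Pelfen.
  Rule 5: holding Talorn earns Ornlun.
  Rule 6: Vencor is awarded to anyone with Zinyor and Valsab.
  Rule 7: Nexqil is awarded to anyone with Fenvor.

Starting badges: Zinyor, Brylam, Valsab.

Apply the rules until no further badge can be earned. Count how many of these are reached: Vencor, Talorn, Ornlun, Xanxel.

4

With Zinyor and Valsab, Vencor is earned (Rule 6).
With Vencor and Valsab, Talorn is earned (Rule 2).
With Brylam and Vencor, Xanxel is earned (Rule 1).
With Talorn, Ornlun is earned (Rule 5).
Vencor: reached.
Talorn: reached.
Ornlun: reached.
Xanxel: reached.
All 4 are reached.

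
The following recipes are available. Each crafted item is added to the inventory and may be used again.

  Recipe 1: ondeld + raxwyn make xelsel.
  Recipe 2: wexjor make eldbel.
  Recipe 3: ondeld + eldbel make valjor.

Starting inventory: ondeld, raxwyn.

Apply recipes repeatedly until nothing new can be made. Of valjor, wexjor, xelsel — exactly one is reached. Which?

xelsel

ondeld + raxwyn → xelsel (Recipe 1).
valjor would need ondeld and eldbel (Recipe 3), but eldbel is never obtained. No rule produces wexjor, and it is not given.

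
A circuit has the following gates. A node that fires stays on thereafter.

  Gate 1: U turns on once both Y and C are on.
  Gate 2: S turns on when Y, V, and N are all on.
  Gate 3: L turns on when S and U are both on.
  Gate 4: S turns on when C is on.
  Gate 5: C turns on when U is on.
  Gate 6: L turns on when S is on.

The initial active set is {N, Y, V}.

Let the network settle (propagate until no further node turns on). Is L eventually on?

Yes

Gate 2: Y, V, and N on → S on.
S is on, so L turns on (Gate 6).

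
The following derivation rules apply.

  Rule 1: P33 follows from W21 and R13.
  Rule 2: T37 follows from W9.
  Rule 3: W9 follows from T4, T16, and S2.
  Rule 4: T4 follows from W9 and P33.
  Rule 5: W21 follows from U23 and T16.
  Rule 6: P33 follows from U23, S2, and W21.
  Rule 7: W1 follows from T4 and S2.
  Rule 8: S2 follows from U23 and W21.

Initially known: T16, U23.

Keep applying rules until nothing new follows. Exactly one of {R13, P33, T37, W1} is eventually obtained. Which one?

P33

From U23 and T16, Rule 5 gives W21.
From U23 and W21, Rule 8 gives S2.
From U23, S2, and W21, Rule 6 gives P33.
No rule produces R13, and it is not given. T37 would need W9 (Rule 2), but W9 is never established. W1 would need T4 and S2 (Rule 7), but T4 is never established.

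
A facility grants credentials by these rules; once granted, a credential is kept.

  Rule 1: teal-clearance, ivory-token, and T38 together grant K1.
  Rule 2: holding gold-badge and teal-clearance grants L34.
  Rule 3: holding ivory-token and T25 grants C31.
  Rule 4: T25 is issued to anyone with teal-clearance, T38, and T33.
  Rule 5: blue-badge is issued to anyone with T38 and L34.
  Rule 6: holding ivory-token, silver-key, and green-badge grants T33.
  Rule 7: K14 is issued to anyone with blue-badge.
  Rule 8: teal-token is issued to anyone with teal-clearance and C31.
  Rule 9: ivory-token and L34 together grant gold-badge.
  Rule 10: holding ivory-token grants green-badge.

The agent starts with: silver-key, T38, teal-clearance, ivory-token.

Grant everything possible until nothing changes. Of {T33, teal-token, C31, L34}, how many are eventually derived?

3

Holding ivory-token grants green-badge (Rule 10).
Holding ivory-token, silver-key, and green-badge grants T33 (Rule 6).
Holding teal-clearance, T38, and T33 grants T25 (Rule 4).
Holding ivory-token and T25 grants C31 (Rule 3).
Holding teal-clearance and C31 grants teal-token (Rule 8).
T33: reached.
teal-token: reached.
C31: reached.
L34 would need gold-badge and teal-clearance (Rule 2), but gold-badge is never granted.
Reached: T33, teal-token, and C31 — 3 of the 4.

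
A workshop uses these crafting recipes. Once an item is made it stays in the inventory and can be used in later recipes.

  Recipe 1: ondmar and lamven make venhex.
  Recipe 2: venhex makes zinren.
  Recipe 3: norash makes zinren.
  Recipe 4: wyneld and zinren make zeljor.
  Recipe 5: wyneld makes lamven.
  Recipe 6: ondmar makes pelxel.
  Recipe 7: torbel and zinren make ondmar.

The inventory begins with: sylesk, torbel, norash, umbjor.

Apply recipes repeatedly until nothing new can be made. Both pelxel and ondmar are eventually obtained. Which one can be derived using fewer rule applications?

ondmar

ondmar: Using Recipe 3, norash makes zinren. Using Recipe 7, torbel and zinren make ondmar. [2 rule applications]
pelxel: norash → zinren (Recipe 3). Using Recipe 7, torbel and zinren make ondmar. ondmar → pelxel (Recipe 6). [3 rule applications]
ondmar needs fewer.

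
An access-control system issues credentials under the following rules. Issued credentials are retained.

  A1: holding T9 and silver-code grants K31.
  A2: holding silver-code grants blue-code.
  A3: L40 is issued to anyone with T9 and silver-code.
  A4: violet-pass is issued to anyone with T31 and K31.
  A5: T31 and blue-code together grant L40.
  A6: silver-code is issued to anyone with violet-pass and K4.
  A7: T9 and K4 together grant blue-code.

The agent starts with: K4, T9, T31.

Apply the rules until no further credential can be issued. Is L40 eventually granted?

Yes

Holding T9 and K4 grants blue-code (A7).
Holding T31 and blue-code grants L40 (A5).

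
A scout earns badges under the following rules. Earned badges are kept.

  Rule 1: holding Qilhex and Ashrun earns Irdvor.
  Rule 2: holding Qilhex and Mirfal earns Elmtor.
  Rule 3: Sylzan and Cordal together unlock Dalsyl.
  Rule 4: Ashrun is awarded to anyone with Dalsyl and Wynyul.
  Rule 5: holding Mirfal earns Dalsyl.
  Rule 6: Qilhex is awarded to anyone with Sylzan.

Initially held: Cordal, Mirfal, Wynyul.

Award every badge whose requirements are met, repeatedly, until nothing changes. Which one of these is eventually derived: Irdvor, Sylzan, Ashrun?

With Mirfal, Dalsyl is earned (Rule 5).
With Dalsyl and Wynyul, Ashrun is earned (Rule 4).
Irdvor would need Qilhex and Ashrun (Rule 1), but Qilhex is never earned. No rule produces Sylzan, and it is not given.

Ashrun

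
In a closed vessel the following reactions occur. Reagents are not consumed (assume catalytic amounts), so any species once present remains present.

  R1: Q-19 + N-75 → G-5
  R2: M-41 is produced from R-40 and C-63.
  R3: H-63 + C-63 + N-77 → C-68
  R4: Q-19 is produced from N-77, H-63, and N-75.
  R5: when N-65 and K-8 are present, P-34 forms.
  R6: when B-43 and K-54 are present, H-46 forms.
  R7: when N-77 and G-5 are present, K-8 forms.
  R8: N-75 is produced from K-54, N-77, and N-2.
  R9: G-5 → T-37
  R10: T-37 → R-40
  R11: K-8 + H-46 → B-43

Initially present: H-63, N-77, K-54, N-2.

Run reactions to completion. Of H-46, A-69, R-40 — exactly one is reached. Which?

R-40

K-54, N-77, and N-2 present → N-75 forms (R8).
N-77, H-63, and N-75 present → Q-19 forms (R4).
Q-19 and N-75 present → G-5 forms (R1).
G-5 present → T-37 forms (R9).
T-37 present → R-40 forms (R10).
H-46 would need B-43 and K-54 (R6), but B-43 never forms. No rule produces A-69, and it is not given.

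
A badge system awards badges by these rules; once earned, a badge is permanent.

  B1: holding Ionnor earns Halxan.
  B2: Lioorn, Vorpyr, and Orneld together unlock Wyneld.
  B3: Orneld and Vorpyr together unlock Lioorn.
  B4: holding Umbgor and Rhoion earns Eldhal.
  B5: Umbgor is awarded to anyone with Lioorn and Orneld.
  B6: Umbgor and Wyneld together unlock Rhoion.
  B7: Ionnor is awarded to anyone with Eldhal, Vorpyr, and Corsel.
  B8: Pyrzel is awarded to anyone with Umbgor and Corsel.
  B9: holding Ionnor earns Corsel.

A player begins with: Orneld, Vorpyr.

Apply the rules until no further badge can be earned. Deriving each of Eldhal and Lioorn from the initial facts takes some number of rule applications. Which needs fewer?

Lioorn

Lioorn: With Orneld and Vorpyr, Lioorn is earned (B3). [1 rule application]
Eldhal: With Orneld and Vorpyr, Lioorn is earned (B3). With Lioorn, Vorpyr, and Orneld, Wyneld is earned (B2). With Lioorn and Orneld, Umbgor is earned (B5). With Umbgor and Wyneld, Rhoion is earned (B6). With Umbgor and Rhoion, Eldhal is earned (B4). [5 rule applications]
Lioorn needs fewer.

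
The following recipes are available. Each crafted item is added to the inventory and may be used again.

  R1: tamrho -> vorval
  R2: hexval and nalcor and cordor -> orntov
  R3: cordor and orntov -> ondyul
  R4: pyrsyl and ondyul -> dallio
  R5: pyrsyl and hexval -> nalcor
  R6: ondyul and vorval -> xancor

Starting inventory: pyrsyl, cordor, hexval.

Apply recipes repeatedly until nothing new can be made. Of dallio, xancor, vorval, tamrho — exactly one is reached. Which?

pyrsyl and hexval -> nalcor (R5).
Using R2, hexval, nalcor, and cordor make orntov.
Using R3, cordor and orntov make ondyul.
Using R4, pyrsyl and ondyul make dallio.
xancor would need ondyul and vorval (R6), but vorval is never obtained. No rule produces tamrho, and it is not given. vorval would need tamrho (R1), but tamrho is never obtained.

dallio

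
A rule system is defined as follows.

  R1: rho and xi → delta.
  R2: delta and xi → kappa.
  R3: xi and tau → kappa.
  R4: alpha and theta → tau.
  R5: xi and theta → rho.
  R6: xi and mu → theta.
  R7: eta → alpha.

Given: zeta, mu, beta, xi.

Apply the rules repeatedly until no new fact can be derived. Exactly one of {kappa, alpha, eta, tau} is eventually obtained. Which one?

xi and mu hold, so theta follows (R6).
From xi and theta, R5 gives rho.
rho and xi hold, so delta follows (R1).
delta and xi hold, so kappa follows (R2).
No rule produces eta, and it is not given. alpha would need eta (R7), but eta is never established. tau would need alpha and theta (R4), but alpha is never established.

kappa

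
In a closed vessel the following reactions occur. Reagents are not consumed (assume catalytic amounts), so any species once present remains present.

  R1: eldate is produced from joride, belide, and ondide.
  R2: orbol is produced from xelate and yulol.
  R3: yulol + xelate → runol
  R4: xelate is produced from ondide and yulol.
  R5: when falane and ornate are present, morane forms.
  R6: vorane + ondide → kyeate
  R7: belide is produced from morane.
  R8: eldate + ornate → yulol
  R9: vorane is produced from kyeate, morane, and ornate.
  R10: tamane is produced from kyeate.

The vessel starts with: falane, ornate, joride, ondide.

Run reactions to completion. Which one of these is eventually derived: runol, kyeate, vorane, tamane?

falane and ornate present → morane forms (R5).
morane present → belide forms (R7).
joride, belide, and ondide present → eldate forms (R1).
eldate and ornate present → yulol forms (R8).
ondide and yulol present → xelate forms (R4).
yulol and xelate present → runol forms (R3).
kyeate would need vorane and ondide (R6), but vorane never forms. vorane would need kyeate, morane, and ornate (R9), but kyeate never forms. tamane would need kyeate (R10), but kyeate never forms.

runol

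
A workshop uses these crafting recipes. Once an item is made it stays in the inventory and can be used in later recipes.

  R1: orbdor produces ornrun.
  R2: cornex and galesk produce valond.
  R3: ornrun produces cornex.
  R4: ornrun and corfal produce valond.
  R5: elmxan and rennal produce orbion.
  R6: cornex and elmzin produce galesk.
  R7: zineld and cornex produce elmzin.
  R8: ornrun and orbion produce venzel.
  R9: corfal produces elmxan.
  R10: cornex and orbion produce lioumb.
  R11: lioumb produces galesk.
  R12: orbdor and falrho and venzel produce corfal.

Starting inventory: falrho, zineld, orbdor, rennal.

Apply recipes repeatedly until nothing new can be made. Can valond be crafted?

orbdor → ornrun (R1).
Using R3, ornrun makes cornex.
Using R7, zineld and cornex make elmzin.
cornex and elmzin → galesk (R6).
cornex and galesk → valond (R2).

Yes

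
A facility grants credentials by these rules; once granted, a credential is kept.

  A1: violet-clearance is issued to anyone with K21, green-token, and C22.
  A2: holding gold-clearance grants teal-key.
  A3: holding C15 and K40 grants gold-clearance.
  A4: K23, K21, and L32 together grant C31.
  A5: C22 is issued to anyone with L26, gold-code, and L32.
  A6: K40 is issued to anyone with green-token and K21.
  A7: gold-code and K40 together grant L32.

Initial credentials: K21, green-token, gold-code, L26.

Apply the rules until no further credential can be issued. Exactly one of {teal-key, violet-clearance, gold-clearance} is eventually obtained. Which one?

Holding green-token and K21 grants K40 (A6).
Holding gold-code and K40 grants L32 (A7).
Holding L26, gold-code, and L32 grants C22 (A5).
Holding K21, green-token, and C22 grants violet-clearance (A1).
teal-key would need gold-clearance (A2), but gold-clearance is never granted. gold-clearance would need C15 and K40 (A3), but C15 is never granted.

violet-clearance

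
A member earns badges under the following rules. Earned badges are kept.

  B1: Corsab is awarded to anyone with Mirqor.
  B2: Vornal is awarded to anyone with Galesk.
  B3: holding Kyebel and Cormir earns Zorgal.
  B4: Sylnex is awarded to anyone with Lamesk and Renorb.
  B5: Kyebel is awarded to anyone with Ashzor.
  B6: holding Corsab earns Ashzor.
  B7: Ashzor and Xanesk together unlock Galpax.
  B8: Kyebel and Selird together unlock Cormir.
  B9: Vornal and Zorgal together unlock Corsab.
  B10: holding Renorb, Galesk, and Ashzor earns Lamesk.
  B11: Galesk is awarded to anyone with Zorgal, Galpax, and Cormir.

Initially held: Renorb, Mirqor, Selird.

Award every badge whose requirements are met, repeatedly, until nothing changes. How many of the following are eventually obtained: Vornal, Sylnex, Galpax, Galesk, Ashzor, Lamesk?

With Mirqor, Corsab is earned (B1).
With Corsab, Ashzor is earned (B6).
Vornal would need Galesk (B2), but Galesk is never earned.
Sylnex would need Lamesk and Renorb (B4), but Lamesk is never earned.
Galpax would need Ashzor and Xanesk (B7), but Xanesk is never earned.
Galesk would need Zorgal, Galpax, and Cormir (B11), but Galpax is never earned.
Ashzor: reached.
Lamesk would need Renorb, Galesk, and Ashzor (B10), but Galesk is never earned.
Reached: Ashzor — 1 of the 6.

1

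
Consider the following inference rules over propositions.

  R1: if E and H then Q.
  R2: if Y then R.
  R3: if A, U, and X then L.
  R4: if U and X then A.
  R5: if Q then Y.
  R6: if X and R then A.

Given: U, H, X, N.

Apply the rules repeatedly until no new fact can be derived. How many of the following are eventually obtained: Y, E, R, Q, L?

From U and X, R4 gives A.
From A, U, and X, R3 gives L.
Y would need Q (R5), but Q is never established.
No rule produces E, and it is not given.
R would need Y (R2), but Y is never established.
Q would need E and H (R1), but E is never established.
L: reached.
Reached: L — 1 of the 5.

1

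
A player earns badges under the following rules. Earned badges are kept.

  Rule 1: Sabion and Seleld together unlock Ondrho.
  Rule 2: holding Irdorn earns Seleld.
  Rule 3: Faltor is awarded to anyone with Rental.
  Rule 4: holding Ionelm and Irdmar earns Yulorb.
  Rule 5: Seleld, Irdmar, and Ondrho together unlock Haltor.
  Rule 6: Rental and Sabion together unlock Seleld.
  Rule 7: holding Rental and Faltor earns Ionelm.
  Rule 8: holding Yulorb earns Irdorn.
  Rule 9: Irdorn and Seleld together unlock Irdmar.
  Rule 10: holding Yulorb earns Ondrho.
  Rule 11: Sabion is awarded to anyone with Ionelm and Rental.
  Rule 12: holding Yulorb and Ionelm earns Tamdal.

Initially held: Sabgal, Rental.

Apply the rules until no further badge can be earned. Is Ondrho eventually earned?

Yes

With Rental, Faltor is earned (Rule 3).
With Rental and Faltor, Ionelm is earned (Rule 7).
With Ionelm and Rental, Sabion is earned (Rule 11).
With Rental and Sabion, Seleld is earned (Rule 6).
With Sabion and Seleld, Ondrho is earned (Rule 1).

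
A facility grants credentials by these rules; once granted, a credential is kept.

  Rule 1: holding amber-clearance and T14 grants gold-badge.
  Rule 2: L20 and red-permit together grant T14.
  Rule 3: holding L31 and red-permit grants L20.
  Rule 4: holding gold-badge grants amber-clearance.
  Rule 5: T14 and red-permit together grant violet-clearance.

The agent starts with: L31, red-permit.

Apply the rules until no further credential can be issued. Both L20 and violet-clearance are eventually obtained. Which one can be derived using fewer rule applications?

L20

L20: Holding L31 and red-permit grants L20 (Rule 3). [1 rule application]
violet-clearance: Holding L31 and red-permit grants L20 (Rule 3). Holding L20 and red-permit grants T14 (Rule 2). Holding T14 and red-permit grants violet-clearance (Rule 5). [3 rule applications]
L20 needs fewer.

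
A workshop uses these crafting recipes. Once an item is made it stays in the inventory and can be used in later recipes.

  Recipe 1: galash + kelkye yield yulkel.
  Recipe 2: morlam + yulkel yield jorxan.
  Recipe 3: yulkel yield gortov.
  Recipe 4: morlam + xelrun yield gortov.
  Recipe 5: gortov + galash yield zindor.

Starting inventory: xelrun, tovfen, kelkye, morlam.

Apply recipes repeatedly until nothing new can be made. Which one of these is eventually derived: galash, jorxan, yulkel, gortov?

morlam + xelrun → gortov (Recipe 4).
No rule produces galash, and it is not given. yulkel would need galash and kelkye (Recipe 1), but galash is never obtained. jorxan would need morlam and yulkel (Recipe 2), but yulkel is never obtained.

gortov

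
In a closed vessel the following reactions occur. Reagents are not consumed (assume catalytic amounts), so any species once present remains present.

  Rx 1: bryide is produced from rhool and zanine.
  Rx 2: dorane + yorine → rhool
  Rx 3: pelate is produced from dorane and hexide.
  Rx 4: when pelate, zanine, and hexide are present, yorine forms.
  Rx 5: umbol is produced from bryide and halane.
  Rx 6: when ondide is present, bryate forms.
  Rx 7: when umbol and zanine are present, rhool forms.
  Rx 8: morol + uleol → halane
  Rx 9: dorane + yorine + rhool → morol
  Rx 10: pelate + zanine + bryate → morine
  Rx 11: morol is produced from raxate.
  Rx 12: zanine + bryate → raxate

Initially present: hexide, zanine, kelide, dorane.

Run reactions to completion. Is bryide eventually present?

Yes

dorane and hexide present → pelate forms (Rx 3).
pelate, zanine, and hexide present → yorine forms (Rx 4).
dorane and yorine present → rhool forms (Rx 2).
rhool and zanine present → bryide forms (Rx 1).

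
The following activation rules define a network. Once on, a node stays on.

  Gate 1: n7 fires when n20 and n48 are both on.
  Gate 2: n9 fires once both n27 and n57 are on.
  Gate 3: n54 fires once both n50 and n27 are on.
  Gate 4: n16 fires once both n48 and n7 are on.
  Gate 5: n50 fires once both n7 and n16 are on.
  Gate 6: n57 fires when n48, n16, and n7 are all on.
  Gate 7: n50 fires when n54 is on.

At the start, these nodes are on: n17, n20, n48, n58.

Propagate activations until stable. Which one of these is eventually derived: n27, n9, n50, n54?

Gate 1: n20 and n48 on → n7 on.
Gate 4: n48 and n7 on → n16 on.
Gate 5: n7 and n16 on → n50 on.
n9 would need n27 and n57 (Gate 2), but n27 never turns on. n54 would need n50 and n27 (Gate 3), but n27 never turns on. No rule produces n27, and it is not given.

n50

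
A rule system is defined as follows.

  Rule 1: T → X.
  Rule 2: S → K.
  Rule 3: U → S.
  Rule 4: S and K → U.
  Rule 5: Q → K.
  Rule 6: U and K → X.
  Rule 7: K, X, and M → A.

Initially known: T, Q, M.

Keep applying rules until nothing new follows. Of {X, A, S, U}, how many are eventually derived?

From Q, Rule 5 gives K.
T holds, so X follows (Rule 1).
K, X, and M hold, so A follows (Rule 7).
X: reached.
A: reached.
S would need U (Rule 3), but U is never established.
U would need S and K (Rule 4), but S is never established.
Reached: X and A — 2 of the 4.

2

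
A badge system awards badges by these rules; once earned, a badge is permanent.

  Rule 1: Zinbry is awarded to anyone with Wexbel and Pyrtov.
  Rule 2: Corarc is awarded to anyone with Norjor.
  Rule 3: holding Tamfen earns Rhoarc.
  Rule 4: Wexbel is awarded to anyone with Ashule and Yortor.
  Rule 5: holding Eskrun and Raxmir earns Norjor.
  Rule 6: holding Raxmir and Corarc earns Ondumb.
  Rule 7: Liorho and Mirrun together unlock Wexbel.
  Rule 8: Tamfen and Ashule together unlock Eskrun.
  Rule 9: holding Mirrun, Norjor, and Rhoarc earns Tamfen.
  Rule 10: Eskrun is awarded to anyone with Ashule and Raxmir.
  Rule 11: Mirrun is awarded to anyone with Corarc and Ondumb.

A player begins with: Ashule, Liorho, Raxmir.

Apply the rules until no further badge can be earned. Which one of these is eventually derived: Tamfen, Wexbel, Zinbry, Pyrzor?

With Ashule and Raxmir, Eskrun is earned (Rule 10).
With Eskrun and Raxmir, Norjor is earned (Rule 5).
With Norjor, Corarc is earned (Rule 2).
With Raxmir and Corarc, Ondumb is earned (Rule 6).
With Corarc and Ondumb, Mirrun is earned (Rule 11).
With Liorho and Mirrun, Wexbel is earned (Rule 7).
Tamfen would need Mirrun, Norjor, and Rhoarc (Rule 9), but Rhoarc is never earned. No rule produces Pyrzor, and it is not given. Zinbry would need Wexbel and Pyrtov (Rule 1), but Pyrtov is never earned.

Wexbel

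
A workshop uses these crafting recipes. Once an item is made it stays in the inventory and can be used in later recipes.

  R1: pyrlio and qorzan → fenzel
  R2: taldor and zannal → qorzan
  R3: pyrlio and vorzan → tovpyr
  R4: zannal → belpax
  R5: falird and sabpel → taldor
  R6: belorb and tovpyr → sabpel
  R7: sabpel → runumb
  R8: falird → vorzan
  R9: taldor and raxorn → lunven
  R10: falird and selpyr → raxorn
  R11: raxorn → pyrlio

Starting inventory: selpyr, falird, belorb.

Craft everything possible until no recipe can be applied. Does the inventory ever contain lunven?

Yes

Using R10, falird and selpyr make raxorn.
Using R8, falird makes vorzan.
raxorn → pyrlio (R11).
pyrlio and vorzan → tovpyr (R3).
Using R6, belorb and tovpyr make sabpel.
falird and sabpel → taldor (R5).
Using R9, taldor and raxorn make lunven.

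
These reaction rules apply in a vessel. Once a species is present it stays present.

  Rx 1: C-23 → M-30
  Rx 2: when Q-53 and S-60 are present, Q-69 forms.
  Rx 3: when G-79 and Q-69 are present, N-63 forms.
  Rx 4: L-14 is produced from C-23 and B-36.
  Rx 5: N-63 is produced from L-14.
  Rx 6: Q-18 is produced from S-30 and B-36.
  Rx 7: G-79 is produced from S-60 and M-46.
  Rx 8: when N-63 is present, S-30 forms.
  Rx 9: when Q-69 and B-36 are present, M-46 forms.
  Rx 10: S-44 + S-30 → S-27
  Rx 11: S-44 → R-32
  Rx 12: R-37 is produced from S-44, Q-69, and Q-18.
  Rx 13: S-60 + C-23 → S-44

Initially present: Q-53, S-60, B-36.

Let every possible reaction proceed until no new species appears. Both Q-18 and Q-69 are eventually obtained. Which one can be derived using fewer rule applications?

Q-69: Q-53 and S-60 present → Q-69 forms (Rx 2). [1 rule application]
Q-18: Q-53 and S-60 present → Q-69 forms (Rx 2). Q-69 and B-36 present → M-46 forms (Rx 9). S-60 and M-46 present → G-79 forms (Rx 7). G-79 and Q-69 present → N-63 forms (Rx 3). N-63 present → S-30 forms (Rx 8). S-30 and B-36 present → Q-18 forms (Rx 6). [6 rule applications]
Q-69 needs fewer.

Q-69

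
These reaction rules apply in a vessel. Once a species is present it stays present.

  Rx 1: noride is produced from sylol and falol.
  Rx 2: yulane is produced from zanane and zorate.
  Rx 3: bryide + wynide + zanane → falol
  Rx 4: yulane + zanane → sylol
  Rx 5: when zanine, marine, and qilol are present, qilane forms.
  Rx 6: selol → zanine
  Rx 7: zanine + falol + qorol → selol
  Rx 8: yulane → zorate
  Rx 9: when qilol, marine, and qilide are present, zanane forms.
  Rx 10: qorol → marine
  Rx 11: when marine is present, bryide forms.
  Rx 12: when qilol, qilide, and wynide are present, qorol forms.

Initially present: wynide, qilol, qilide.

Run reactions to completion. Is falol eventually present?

Yes

qilol, qilide, and wynide present → qorol forms (Rx 12).
qorol present → marine forms (Rx 10).
qilol, marine, and qilide present → zanane forms (Rx 9).
marine present → bryide forms (Rx 11).
bryide, wynide, and zanane present → falol forms (Rx 3).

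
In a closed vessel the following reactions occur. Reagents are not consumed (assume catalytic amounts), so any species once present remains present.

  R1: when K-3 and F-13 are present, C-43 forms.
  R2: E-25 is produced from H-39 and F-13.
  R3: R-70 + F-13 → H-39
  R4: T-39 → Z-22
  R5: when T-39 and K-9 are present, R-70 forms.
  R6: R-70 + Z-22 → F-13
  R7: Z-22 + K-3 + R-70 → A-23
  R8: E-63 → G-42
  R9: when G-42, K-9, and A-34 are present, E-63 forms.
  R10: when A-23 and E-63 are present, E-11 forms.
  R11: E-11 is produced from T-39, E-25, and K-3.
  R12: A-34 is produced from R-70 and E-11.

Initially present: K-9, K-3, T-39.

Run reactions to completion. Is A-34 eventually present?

T-39 and K-9 present → R-70 forms (R5).
T-39 present → Z-22 forms (R4).
R-70 and Z-22 present → F-13 forms (R6).
R-70 and F-13 present → H-39 forms (R3).
H-39 and F-13 present → E-25 forms (R2).
T-39, E-25, and K-3 present → E-11 forms (R11).
R-70 and E-11 present → A-34 forms (R12).

Yes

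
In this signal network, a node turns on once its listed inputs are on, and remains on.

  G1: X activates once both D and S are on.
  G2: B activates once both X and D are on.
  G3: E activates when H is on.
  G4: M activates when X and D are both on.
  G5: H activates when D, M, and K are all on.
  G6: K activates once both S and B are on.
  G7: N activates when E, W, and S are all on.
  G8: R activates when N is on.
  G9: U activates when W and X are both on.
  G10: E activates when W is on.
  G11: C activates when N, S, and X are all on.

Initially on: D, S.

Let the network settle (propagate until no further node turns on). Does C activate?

C would need N, S, and X (G11), but N never turns on.

No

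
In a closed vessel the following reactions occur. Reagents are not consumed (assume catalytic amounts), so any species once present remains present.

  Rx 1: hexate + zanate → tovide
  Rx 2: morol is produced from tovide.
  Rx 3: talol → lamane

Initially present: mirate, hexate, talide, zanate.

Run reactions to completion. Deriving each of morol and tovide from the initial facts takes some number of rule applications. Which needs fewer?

tovide

tovide: hexate and zanate present → tovide forms (Rx 1). [1 rule application]
morol: hexate and zanate present → tovide forms (Rx 1). tovide present → morol forms (Rx 2). [2 rule applications]
tovide needs fewer.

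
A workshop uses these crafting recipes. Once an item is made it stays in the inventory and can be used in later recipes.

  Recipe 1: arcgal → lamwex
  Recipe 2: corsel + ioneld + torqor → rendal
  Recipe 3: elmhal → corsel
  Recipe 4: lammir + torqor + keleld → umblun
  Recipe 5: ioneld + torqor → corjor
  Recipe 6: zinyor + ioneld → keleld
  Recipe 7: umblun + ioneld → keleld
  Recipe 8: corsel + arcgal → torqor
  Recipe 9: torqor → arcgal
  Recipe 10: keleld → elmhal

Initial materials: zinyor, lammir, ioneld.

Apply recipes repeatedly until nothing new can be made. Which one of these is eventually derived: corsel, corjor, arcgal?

corsel

zinyor + ioneld → keleld (Recipe 6).
Using Recipe 10, keleld makes elmhal.
elmhal → corsel (Recipe 3).
corjor would need ioneld and torqor (Recipe 5), but torqor is never obtained. arcgal would need torqor (Recipe 9), but torqor is never obtained.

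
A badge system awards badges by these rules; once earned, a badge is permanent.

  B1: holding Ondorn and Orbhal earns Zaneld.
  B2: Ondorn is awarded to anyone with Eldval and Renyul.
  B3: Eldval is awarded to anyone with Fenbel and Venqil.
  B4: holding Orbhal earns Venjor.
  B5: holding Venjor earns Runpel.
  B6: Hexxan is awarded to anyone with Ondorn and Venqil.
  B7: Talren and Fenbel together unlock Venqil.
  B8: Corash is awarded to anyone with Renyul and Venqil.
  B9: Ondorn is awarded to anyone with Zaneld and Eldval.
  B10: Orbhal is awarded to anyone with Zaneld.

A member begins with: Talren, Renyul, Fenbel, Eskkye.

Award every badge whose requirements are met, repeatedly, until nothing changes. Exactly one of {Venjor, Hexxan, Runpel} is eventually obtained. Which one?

With Talren and Fenbel, Venqil is earned (B7).
With Fenbel and Venqil, Eldval is earned (B3).
With Eldval and Renyul, Ondorn is earned (B2).
With Ondorn and Venqil, Hexxan is earned (B6).
Venjor would need Orbhal (B4), but Orbhal is never earned. Runpel would need Venjor (B5), but Venjor is never earned.

Hexxan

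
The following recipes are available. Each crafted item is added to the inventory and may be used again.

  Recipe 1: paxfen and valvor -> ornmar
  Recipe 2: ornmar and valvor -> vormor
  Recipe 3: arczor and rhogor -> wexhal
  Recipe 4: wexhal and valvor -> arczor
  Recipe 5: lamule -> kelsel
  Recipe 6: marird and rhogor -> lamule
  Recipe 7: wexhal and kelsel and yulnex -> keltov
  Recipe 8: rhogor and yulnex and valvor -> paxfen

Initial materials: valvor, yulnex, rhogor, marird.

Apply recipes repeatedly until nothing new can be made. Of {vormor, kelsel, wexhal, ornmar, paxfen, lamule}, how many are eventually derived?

rhogor and yulnex and valvor -> paxfen (Recipe 8).
marird and rhogor -> lamule (Recipe 6).
Using Recipe 1, paxfen and valvor make ornmar.
lamule -> kelsel (Recipe 5).
Using Recipe 2, ornmar and valvor make vormor.
vormor: reached.
kelsel: reached.
wexhal would need arczor and rhogor (Recipe 3), but arczor is never obtained.
ornmar: reached.
paxfen: reached.
lamule: reached.
Reached: vormor, kelsel, ornmar, paxfen, and lamule — 5 of the 6.

5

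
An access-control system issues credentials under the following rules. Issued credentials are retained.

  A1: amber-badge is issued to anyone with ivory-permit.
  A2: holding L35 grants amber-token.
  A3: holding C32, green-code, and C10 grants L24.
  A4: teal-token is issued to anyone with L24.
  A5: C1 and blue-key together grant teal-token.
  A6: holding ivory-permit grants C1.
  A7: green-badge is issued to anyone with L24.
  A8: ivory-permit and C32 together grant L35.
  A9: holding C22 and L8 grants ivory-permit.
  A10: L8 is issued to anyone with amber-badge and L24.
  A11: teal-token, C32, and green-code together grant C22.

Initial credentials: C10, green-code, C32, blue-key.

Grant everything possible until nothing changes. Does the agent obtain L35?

No

L35 would need ivory-permit and C32 (A8), but ivory-permit is never granted.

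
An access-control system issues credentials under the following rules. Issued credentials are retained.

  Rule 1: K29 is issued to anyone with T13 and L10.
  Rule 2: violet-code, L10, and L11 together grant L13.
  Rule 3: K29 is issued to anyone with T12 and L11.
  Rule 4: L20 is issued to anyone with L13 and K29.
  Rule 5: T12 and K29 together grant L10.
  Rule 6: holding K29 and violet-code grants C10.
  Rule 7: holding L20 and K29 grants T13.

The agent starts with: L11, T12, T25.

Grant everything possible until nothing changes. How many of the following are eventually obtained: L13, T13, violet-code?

0

L13 would need violet-code, L10, and L11 (Rule 2), but violet-code is never granted.
T13 would need L20 and K29 (Rule 7), but L20 is never granted.
No rule produces violet-code, and it is not given.
None of the 3 are reached.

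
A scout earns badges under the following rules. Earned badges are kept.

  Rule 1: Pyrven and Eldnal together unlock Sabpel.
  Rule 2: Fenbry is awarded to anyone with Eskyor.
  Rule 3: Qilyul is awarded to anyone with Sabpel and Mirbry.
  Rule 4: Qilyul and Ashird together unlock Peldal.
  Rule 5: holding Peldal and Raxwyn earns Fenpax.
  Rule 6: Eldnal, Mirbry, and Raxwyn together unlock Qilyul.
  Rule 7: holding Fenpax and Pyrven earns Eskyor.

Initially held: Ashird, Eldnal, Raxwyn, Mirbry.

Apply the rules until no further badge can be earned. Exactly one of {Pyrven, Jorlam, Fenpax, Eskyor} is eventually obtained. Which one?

Fenpax

With Eldnal, Mirbry, and Raxwyn, Qilyul is earned (Rule 6).
With Qilyul and Ashird, Peldal is earned (Rule 4).
With Peldal and Raxwyn, Fenpax is earned (Rule 5).
No rule produces Pyrven, and it is not given. Eskyor would need Fenpax and Pyrven (Rule 7), but Pyrven is never earned. No rule produces Jorlam, and it is not given.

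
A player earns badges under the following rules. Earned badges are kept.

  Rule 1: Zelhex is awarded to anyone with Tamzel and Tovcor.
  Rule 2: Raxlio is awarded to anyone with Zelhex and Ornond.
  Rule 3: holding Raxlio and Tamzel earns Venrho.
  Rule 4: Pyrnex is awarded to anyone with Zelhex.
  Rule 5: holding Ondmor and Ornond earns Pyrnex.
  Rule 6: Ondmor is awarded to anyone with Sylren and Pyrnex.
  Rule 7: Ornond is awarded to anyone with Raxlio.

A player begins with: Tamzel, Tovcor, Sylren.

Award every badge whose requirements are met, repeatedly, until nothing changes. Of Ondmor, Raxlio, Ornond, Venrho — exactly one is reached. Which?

With Tamzel and Tovcor, Zelhex is earned (Rule 1).
With Zelhex, Pyrnex is earned (Rule 4).
With Sylren and Pyrnex, Ondmor is earned (Rule 6).
Ornond would need Raxlio (Rule 7), but Raxlio is never earned. Venrho would need Raxlio and Tamzel (Rule 3), but Raxlio is never earned. Raxlio would need Zelhex and Ornond (Rule 2), but Ornond is never earned.

Ondmor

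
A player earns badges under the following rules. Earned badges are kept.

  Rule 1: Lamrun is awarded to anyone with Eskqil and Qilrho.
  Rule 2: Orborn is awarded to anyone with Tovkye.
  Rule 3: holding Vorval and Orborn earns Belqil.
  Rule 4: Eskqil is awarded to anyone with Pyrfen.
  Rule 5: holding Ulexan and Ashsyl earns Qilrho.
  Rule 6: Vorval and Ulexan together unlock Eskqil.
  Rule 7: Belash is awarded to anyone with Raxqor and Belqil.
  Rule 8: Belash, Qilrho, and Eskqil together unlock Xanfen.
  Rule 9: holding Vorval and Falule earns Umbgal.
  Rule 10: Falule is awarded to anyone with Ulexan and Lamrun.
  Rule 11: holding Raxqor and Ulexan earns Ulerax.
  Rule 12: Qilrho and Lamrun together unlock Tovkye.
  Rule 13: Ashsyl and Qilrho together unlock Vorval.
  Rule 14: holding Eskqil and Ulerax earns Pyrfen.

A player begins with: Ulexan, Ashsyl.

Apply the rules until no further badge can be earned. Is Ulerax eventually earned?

No

Ulerax would need Raxqor and Ulexan (Rule 11), but Raxqor is never earned.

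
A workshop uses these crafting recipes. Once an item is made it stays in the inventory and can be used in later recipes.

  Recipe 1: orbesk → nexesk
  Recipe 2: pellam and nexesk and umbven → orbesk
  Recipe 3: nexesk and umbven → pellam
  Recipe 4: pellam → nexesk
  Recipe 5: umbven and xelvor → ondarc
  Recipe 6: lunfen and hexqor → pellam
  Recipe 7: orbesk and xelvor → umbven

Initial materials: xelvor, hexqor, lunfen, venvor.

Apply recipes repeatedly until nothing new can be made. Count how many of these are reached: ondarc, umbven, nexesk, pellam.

2

lunfen and hexqor → pellam (Recipe 6).
pellam → nexesk (Recipe 4).
ondarc would need umbven and xelvor (Recipe 5), but umbven is never obtained.
umbven would need orbesk and xelvor (Recipe 7), but orbesk is never obtained.
nexesk: reached.
pellam: reached.
Reached: nexesk and pellam — 2 of the 4.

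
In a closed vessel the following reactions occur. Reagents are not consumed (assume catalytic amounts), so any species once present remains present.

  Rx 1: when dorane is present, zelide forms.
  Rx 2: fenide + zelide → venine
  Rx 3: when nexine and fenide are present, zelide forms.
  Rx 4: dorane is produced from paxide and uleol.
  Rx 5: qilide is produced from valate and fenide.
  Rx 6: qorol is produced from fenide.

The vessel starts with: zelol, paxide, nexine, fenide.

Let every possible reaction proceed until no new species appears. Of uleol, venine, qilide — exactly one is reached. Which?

venine

nexine and fenide present → zelide forms (Rx 3).
fenide and zelide present → venine forms (Rx 2).
No rule produces uleol, and it is not given. qilide would need valate and fenide (Rx 5), but valate never forms.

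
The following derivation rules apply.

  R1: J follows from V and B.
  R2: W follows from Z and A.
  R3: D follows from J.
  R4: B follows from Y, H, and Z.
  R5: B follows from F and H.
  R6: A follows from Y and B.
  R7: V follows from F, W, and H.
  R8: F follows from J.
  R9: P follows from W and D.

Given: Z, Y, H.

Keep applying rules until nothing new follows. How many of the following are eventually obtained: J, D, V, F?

0

J would need V and B (R1), but V is never established.
D would need J (R3), but J is never established.
V would need F, W, and H (R7), but F is never established.
F would need J (R8), but J is never established.
None of the 4 are reached.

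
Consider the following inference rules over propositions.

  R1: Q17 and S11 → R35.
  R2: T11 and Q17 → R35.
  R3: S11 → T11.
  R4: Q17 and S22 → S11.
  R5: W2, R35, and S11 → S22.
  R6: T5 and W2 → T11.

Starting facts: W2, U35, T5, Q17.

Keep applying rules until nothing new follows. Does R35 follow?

T5 and W2 hold, so T11 follows (R6).
T11 and Q17 hold, so R35 follows (R2).

Yes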